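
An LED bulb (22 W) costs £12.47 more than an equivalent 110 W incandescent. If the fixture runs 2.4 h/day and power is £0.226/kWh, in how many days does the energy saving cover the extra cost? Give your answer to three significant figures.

Power saved = 110 − 22 = 88 W
Daily energy saved = 88 W × 2.4 h = 211.2 Wh = 0.2112 kWh
Daily savings = 0.2112 × £0.226 = £0.0477
Payback = £12.47 / £0.0477 per day = 261.3 days

261 days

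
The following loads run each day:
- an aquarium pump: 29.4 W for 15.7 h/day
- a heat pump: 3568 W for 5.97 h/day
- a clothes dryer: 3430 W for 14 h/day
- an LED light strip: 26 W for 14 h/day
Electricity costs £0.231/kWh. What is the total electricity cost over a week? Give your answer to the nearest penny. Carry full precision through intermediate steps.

aquarium pump: 29.4 W × 15.7 h × 7 d = 3,231 Wh = 3.231 kWh
heat pump: 3568 W × 5.97 h × 7 d = 149,107 Wh = 149.1 kWh
clothes dryer: 3430 W × 14 h × 7 d = 336,140 Wh = 336.1 kWh
LED light strip: 26 W × 14 h × 7 d = 2,548 Wh = 2.548 kWh
Total energy = 3.231 + 149.1 + 336.1 + 2.548 = 491 kWh
Cost = 491 kWh × £0.231 = £113.43

£113.43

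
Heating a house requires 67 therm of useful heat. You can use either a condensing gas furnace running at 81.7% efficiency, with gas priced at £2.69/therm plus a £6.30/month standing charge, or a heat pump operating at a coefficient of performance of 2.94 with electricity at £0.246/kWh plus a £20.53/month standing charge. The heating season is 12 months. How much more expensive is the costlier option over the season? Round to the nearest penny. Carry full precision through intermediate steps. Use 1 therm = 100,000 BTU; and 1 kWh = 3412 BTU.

£114.47

Heat load = 67 therm × 100,000 = 6,700,000 BTU
Gas: input = 6,700,000 / 0.817 = 8,200,734 BTU = 82.01 therm → 82.01 × £2.69 = £220.60; + 12 × £6.30 standing = £296.20
Heat pump: 6,700,000 BTU / 3412 = 1,964 kWh heat; / 2.94 = 667.9 kWh in → × £0.246 = £164.31; + 12 × £20.53 standing = £410.67
Difference = |£296.20 − £410.67| = £114.47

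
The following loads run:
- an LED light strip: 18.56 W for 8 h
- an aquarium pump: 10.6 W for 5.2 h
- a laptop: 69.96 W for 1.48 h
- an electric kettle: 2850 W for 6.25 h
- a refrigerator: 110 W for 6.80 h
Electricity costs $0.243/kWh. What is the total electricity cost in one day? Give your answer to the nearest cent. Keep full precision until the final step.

$4.58

LED light strip: 18.56 W × 8 h = 148 Wh = 0.1485 kWh
aquarium pump: 10.6 W × 5.2 h = 55 Wh = 0.05512 kWh
laptop: 69.96 W × 1.48 h = 104 Wh = 0.1035 kWh
electric kettle: 2850 W × 6.25 h = 17,812 Wh = 17.81 kWh
refrigerator: 110 W × 6.80 h = 748 Wh = 0.748 kWh
Total energy = 0.1485 + 0.05512 + 0.1035 + 17.81 + 0.748 = 18.87 kWh
Cost = 18.87 kWh × $0.243 = $4.58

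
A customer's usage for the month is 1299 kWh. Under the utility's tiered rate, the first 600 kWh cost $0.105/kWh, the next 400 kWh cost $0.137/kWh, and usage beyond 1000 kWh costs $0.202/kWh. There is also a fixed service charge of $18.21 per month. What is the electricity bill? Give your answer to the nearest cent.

$196.41

First 600 kWh × $0.105 = $63.00
Next 400 kWh × $0.137 = $54.80
Remaining 299 kWh × $0.202 = $60.40
Energy charge = $178.20; + service $18.21 = $196.41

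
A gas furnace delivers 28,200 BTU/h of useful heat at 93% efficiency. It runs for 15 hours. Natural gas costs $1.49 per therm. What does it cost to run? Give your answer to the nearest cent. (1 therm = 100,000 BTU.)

$6.78

Heat delivered = 28,200 BTU/h × 15 h = 423,000 BTU
Gas input = 423,000 / 0.93 = 454,839 BTU
= 454,839 / 100,000 = 4.548 therm
Cost = 4.548 × $1.49/therm = $6.78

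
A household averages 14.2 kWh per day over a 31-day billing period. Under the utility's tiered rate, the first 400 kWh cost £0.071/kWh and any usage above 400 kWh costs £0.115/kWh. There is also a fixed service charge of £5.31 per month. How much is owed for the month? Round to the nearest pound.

£38

Usage = 14.2 kWh/day × 31 days = 440.2 kWh
First 400 kWh × £0.071 = £28.40
Remaining 40.2 kWh × £0.115 = £4.62
Energy charge = £33.02; + service £5.31 = £38.33 ≈ £38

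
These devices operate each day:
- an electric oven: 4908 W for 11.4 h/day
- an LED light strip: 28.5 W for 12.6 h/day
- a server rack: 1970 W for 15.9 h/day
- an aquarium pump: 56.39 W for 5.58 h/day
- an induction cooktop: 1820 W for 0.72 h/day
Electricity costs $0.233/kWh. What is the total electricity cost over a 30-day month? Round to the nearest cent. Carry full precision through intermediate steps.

$623.92

electric oven: 4908 W × 11.4 h × 30 d = 1,678,536 Wh = 1,679 kWh
LED light strip: 28.5 W × 12.6 h × 30 d = 10,773 Wh = 10.77 kWh
server rack: 1970 W × 15.9 h × 30 d = 939,690 Wh = 939.7 kWh
aquarium pump: 56.39 W × 5.58 h × 30 d = 9,440 Wh = 9.44 kWh
induction cooktop: 1820 W × 0.72 h × 30 d = 39,312 Wh = 39.31 kWh
Total energy = 1,679 + 10.77 + 939.7 + 9.44 + 39.31 = 2,678 kWh
Cost = 2,678 kWh × $0.233 = $623.92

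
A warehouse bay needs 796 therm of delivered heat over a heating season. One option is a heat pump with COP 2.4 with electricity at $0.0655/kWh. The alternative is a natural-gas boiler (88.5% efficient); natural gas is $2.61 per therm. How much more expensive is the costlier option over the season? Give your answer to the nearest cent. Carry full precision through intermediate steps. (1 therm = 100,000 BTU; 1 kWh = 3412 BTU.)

$1710.83

Heat load = 796 therm × 100,000 = 79,600,000 BTU
Gas: input = 79,600,000 / 0.885 = 89,943,503 BTU = 899.4 therm → 899.4 × $2.61 = $2,347.53
Heat pump: 79,600,000 BTU / 3412 = 23,330 kWh heat; / 2.4 = 9,721 kWh in → × $0.0655 = $636.70
Difference = |$2,347.53 − $636.70| = $1,710.83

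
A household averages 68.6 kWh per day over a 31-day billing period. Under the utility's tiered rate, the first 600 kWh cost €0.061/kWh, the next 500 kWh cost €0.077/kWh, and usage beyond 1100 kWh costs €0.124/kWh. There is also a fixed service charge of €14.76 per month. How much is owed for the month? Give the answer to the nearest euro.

€217

Usage = 68.6 kWh/day × 31 days = 2126.6 kWh
First 600 kWh × €0.061 = €36.60
Next 500 kWh × €0.077 = €38.50
Remaining 1026.6 kWh × €0.124 = €127.30
Energy charge = €202.40; + service €14.76 = €217.16 ≈ €217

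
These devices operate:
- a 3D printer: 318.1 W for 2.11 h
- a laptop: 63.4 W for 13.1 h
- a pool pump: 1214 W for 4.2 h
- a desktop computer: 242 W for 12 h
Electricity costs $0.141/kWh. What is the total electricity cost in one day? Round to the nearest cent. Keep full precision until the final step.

$1.34

3D printer: 318.1 W × 2.11 h = 671 Wh = 0.6712 kWh
laptop: 63.4 W × 13.1 h = 831 Wh = 0.8305 kWh
pool pump: 1214 W × 4.2 h = 5,099 Wh = 5.099 kWh
desktop computer: 242 W × 12 h = 2,904 Wh = 2.904 kWh
Total energy = 0.6712 + 0.8305 + 5.099 + 2.904 = 9.505 kWh
Cost = 9.505 kWh × $0.141 = $1.34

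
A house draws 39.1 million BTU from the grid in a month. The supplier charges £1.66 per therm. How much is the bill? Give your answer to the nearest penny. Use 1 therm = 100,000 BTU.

39.1 million BTU × (10 therm/million BTU) = 391 therm
Cost = 391 therm × £1.66/therm = £649.06

£649.06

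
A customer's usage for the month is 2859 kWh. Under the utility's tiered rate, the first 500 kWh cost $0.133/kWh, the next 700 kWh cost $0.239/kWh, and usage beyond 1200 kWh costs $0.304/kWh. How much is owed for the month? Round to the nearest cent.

$738.14

First 500 kWh × $0.133 = $66.50
Next 700 kWh × $0.239 = $167.30
Remaining 1659 kWh × $0.304 = $504.34
Total = $738.14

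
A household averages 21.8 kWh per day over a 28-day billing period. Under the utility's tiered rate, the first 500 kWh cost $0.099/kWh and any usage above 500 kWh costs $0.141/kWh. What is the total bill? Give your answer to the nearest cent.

$65.07

Usage = 21.8 kWh/day × 28 days = 610.4 kWh
First 500 kWh × $0.099 = $49.50
Remaining 110.4 kWh × $0.141 = $15.57
Total = $65.07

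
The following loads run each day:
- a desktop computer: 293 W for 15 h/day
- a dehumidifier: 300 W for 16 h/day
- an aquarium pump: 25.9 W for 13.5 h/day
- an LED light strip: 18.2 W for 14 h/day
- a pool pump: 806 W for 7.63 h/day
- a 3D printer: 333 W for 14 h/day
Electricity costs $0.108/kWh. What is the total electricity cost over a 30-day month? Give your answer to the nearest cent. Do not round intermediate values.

desktop computer: 293 W × 15 h × 30 d = 131,850 Wh = 131.8 kWh
dehumidifier: 300 W × 16 h × 30 d = 144,000 Wh = 144 kWh
aquarium pump: 25.9 W × 13.5 h × 30 d = 10,490 Wh = 10.49 kWh
LED light strip: 18.2 W × 14 h × 30 d = 7,644 Wh = 7.644 kWh
pool pump: 806 W × 7.63 h × 30 d = 184,493 Wh = 184.5 kWh
3D printer: 333 W × 14 h × 30 d = 139,860 Wh = 139.9 kWh
Total energy = 131.8 + 144 + 10.49 + 7.644 + 184.5 + 139.9 = 618.3 kWh
Cost = 618.3 kWh × $0.108 = $66.78

$66.78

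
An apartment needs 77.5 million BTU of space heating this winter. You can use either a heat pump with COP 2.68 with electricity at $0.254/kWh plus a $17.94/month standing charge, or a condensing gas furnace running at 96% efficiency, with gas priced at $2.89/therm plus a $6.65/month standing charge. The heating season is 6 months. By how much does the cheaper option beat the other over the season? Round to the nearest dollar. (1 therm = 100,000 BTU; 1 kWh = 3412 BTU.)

$113

Heat load = 77.5 × 10⁶ BTU = 77,500,000 BTU
Gas: input = 77,500,000 / 0.96 = 80,729,167 BTU = 807.3 therm → 807.3 × $2.89 = $2,333.07; + 6 × $6.65 standing = $2,372.97
Heat pump: 77,500,000 BTU / 3412 = 22,710 kWh heat; / 2.68 = 8,475 kWh in → × $0.254 = $2,152.74; + 6 × $17.94 standing = $2,260.38
Difference = |$2,372.97 − $2,260.38| = $112.59 ≈ $113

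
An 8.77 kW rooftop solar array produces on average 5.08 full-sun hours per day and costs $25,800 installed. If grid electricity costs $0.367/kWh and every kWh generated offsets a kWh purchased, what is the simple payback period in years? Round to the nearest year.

Daily generation = 8.77 kW × 5.08 h = 44.55 kWh
Annual generation = 44.55 × 365 = 16261 kWh
Annual savings = 16261 × $0.367 = $5,967.91
Payback = $25,800 / $5,967.91 = 4.32 years

4 years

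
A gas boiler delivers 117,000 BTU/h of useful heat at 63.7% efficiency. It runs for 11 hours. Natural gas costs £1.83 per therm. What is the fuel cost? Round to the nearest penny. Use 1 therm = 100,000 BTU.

£36.97

Heat delivered = 117,000 BTU/h × 11 h = 1,287,000 BTU
Gas input = 1,287,000 / 0.637 = 2,020,408 BTU
= 2,020,408 / 100,000 = 20.2 therm
Cost = 20.2 × £1.83/therm = £36.97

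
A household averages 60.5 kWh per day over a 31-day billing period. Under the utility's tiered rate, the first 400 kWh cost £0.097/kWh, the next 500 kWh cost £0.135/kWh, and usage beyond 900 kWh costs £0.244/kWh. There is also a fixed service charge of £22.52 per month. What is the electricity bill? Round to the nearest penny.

£366.84

Usage = 60.5 kWh/day × 31 days = 1875.5 kWh
First 400 kWh × £0.097 = £38.80
Next 500 kWh × £0.135 = £67.50
Remaining 975.5 kWh × £0.244 = £238.02
Energy charge = £344.32; + service £22.52 = £366.84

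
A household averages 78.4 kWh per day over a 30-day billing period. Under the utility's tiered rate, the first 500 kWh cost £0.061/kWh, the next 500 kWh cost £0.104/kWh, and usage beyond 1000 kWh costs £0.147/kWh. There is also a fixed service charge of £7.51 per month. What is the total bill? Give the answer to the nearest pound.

£289

Usage = 78.4 kWh/day × 30 days = 2352 kWh
First 500 kWh × £0.061 = £30.50
Next 500 kWh × £0.104 = £52.00
Remaining 1352 kWh × £0.147 = £198.74
Energy charge = £281.24; + service £7.51 = £288.75 ≈ £289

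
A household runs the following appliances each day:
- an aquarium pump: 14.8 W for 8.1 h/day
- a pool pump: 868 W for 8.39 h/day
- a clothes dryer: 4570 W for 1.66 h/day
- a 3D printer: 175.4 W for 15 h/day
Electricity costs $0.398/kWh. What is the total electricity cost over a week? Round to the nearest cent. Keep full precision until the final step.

$49.09

aquarium pump: 14.8 W × 8.1 h × 7 d = 839 Wh = 0.8392 kWh
pool pump: 868 W × 8.39 h × 7 d = 50,978 Wh = 50.98 kWh
clothes dryer: 4570 W × 1.66 h × 7 d = 53,103 Wh = 53.1 kWh
3D printer: 175.4 W × 15 h × 7 d = 18,417 Wh = 18.42 kWh
Total energy = 0.8392 + 50.98 + 53.1 + 18.42 = 123.3 kWh
Cost = 123.3 kWh × $0.398 = $49.09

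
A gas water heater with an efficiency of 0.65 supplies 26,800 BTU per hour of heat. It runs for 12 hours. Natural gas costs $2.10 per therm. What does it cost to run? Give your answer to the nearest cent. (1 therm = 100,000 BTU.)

Heat delivered = 26,800 BTU/h × 12 h = 321,600 BTU
Gas input = 321,600 / 0.65 = 494,769 BTU
= 494,769 / 100,000 = 4.948 therm
Cost = 4.948 × $2.10/therm = $10.39

$10.39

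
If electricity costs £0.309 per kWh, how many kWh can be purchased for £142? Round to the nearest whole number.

460 kWh

£142 / £0.309 per kWh = 459.5 kWh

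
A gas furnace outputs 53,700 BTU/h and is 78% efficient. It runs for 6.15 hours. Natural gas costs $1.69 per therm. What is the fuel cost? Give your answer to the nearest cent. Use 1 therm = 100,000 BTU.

$7.16

Heat delivered = 53,700 BTU/h × 6.15 h = 330,255 BTU
Gas input = 330,255 / 0.78 = 423,404 BTU
= 423,404 / 100,000 = 4.234 therm
Cost = 4.234 × $1.69/therm = $7.16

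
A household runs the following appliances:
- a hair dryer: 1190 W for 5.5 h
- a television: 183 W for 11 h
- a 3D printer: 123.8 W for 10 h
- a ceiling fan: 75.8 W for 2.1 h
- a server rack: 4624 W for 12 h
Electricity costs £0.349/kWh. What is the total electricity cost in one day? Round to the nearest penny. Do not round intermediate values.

£22.84

hair dryer: 1190 W × 5.5 h = 6,545 Wh = 6.545 kWh
television: 183 W × 11 h = 2,013 Wh = 2.013 kWh
3D printer: 123.8 W × 10 h = 1,238 Wh = 1.238 kWh
ceiling fan: 75.8 W × 2.1 h = 159 Wh = 0.1592 kWh
server rack: 4624 W × 12 h = 55,488 Wh = 55.49 kWh
Total energy = 6.545 + 2.013 + 1.238 + 0.1592 + 55.49 = 65.44 kWh
Cost = 65.44 kWh × £0.349 = £22.84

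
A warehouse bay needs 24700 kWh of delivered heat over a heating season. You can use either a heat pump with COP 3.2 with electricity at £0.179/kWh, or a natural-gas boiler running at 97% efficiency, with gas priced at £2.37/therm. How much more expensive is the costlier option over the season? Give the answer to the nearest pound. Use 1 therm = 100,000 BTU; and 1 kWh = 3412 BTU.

£677

Heat load = 24700 kWh × 3412 = 84,276,400 BTU
Gas: input = 84,276,400 / 0.97 = 86,882,887 BTU = 868.8 therm → 868.8 × £2.37 = £2,059.12
Heat pump: 84,276,400 BTU / 3412 = 24,700 kWh heat; / 3.2 = 7,719 kWh in → × £0.179 = £1,381.66
Difference = |£2,059.12 − £1,381.66| = £677.47 ≈ £677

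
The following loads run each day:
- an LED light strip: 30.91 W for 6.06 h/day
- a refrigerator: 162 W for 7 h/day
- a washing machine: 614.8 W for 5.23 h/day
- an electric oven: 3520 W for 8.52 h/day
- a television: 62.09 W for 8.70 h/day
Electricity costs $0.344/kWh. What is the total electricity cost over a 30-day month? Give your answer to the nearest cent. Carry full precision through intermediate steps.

LED light strip: 30.91 W × 6.06 h × 30 d = 5,619 Wh = 5.619 kWh
refrigerator: 162 W × 7 h × 30 d = 34,020 Wh = 34.02 kWh
washing machine: 614.8 W × 5.23 h × 30 d = 96,462 Wh = 96.46 kWh
electric oven: 3520 W × 8.52 h × 30 d = 899,712 Wh = 899.7 kWh
television: 62.09 W × 8.70 h × 30 d = 16,205 Wh = 16.21 kWh
Total energy = 5.619 + 34.02 + 96.46 + 899.7 + 16.21 = 1,052 kWh
Cost = 1,052 kWh × $0.344 = $361.89

$361.89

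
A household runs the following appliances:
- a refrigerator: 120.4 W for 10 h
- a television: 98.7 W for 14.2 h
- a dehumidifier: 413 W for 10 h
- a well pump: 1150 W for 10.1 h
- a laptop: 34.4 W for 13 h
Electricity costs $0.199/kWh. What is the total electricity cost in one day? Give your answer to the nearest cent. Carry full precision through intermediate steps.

refrigerator: 120.4 W × 10 h = 1,204 Wh = 1.204 kWh
television: 98.7 W × 14.2 h = 1,402 Wh = 1.402 kWh
dehumidifier: 413 W × 10 h = 4,130 Wh = 4.13 kWh
well pump: 1150 W × 10.1 h = 11,615 Wh = 11.62 kWh
laptop: 34.4 W × 13 h = 447 Wh = 0.4472 kWh
Total energy = 1.204 + 1.402 + 4.13 + 11.62 + 0.4472 = 18.8 kWh
Cost = 18.8 kWh × $0.199 = $3.74

$3.74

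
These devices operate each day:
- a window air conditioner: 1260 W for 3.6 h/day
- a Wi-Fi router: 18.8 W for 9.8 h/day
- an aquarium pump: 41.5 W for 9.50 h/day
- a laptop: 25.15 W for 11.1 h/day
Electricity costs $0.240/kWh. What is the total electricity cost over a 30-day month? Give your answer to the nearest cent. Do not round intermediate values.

window air conditioner: 1260 W × 3.6 h × 30 d = 136,080 Wh = 136.1 kWh
Wi-Fi router: 18.8 W × 9.8 h × 30 d = 5,527 Wh = 5.527 kWh
aquarium pump: 41.5 W × 9.50 h × 30 d = 11,828 Wh = 11.83 kWh
laptop: 25.15 W × 11.1 h × 30 d = 8,375 Wh = 8.375 kWh
Total energy = 136.1 + 5.527 + 11.83 + 8.375 = 161.8 kWh
Cost = 161.8 kWh × $0.240 = $38.83

$38.83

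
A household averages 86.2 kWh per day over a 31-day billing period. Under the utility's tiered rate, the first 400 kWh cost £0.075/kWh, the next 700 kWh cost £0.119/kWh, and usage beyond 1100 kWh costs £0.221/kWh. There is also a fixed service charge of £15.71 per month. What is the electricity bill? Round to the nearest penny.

£476.47

Usage = 86.2 kWh/day × 31 days = 2672.2 kWh
First 400 kWh × £0.075 = £30.00
Next 700 kWh × £0.119 = £83.30
Remaining 1572.2 kWh × £0.221 = £347.46
Energy charge = £460.76; + service £15.71 = £476.47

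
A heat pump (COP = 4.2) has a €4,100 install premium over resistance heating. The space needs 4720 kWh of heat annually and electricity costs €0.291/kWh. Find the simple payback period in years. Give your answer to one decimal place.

Resistance: 4720 kWh × €0.291 = €1,373.52/yr
Heat pump: 4720 / 4.2 = 1124 kWh in → × €0.291 = €327.03/yr
Annual savings = €1,046.49
Payback = €4,100 / €1,046.49 = 3.92 years

3.9 years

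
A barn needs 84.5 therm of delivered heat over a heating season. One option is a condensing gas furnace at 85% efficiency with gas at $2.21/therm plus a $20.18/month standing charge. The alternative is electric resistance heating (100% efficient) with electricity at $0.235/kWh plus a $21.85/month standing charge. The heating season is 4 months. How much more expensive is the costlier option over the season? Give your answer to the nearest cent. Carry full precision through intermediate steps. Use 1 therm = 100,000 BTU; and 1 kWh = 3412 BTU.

Heat load = 84.5 therm × 100,000 = 8,450,000 BTU
Gas: input = 8,450,000 / 0.85 = 9,941,176 BTU = 99.41 therm → 99.41 × $2.21 = $219.70; + 4 × $20.18 standing = $300.42
Electric: 8,450,000 BTU / 3412 = 2,477 kWh → × $0.235 = $581.99; + 4 × $21.85 standing = $669.39
Difference = |$300.42 − $669.39| = $368.97

$368.97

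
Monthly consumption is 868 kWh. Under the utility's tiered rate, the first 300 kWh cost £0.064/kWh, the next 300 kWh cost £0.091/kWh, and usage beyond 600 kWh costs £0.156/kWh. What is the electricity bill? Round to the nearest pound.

First 300 kWh × £0.064 = £19.20
Next 300 kWh × £0.091 = £27.30
Remaining 268 kWh × £0.156 = £41.81
Total = £88.31 ≈ £88

£88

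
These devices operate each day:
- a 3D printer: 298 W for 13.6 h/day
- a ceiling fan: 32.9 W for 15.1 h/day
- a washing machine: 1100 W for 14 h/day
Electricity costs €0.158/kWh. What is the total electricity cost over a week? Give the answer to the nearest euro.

3D printer: 298 W × 13.6 h × 7 d = 28,370 Wh = 28.37 kWh
ceiling fan: 32.9 W × 15.1 h × 7 d = 3,478 Wh = 3.478 kWh
washing machine: 1100 W × 14 h × 7 d = 107,800 Wh = 107.8 kWh
Total energy = 28.37 + 3.478 + 107.8 = 139.6 kWh
Cost = 139.6 kWh × €0.158 = €22.06 ≈ €22

€22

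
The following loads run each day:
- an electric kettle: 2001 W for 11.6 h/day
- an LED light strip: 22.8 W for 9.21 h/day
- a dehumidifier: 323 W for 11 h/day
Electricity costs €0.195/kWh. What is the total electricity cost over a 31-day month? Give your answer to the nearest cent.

electric kettle: 2001 W × 11.6 h × 31 d = 719,560 Wh = 719.6 kWh
LED light strip: 22.8 W × 9.21 h × 31 d = 6,510 Wh = 6.51 kWh
dehumidifier: 323 W × 11 h × 31 d = 110,143 Wh = 110.1 kWh
Total energy = 719.6 + 6.51 + 110.1 = 836.2 kWh
Cost = 836.2 kWh × €0.195 = €163.06

€163.06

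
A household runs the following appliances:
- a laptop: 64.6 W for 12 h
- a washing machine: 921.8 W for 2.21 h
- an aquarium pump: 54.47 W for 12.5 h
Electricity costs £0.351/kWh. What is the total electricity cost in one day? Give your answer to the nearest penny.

£1.23

laptop: 64.6 W × 12 h = 775 Wh = 0.7752 kWh
washing machine: 921.8 W × 2.21 h = 2,037 Wh = 2.037 kWh
aquarium pump: 54.47 W × 12.5 h = 681 Wh = 0.6809 kWh
Total energy = 0.7752 + 2.037 + 0.6809 = 3.493 kWh
Cost = 3.493 kWh × £0.351 = £1.23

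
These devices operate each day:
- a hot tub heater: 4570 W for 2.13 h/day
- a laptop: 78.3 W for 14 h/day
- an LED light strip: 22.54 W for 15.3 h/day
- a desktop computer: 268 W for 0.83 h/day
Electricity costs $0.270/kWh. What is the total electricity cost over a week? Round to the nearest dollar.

hot tub heater: 4570 W × 2.13 h × 7 d = 68,139 Wh = 68.14 kWh
laptop: 78.3 W × 14 h × 7 d = 7,673 Wh = 7.673 kWh
LED light strip: 22.54 W × 15.3 h × 7 d = 2,414 Wh = 2.414 kWh
desktop computer: 268 W × 0.83 h × 7 d = 1,557 Wh = 1.557 kWh
Total energy = 68.14 + 7.673 + 2.414 + 1.557 = 79.78 kWh
Cost = 79.78 kWh × $0.270 = $21.54 ≈ $22

$22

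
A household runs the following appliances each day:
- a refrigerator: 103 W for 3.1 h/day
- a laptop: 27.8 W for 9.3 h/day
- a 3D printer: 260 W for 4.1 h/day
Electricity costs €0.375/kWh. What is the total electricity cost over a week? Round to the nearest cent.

€4.32

refrigerator: 103 W × 3.1 h × 7 d = 2,235 Wh = 2.235 kWh
laptop: 27.8 W × 9.3 h × 7 d = 1,810 Wh = 1.81 kWh
3D printer: 260 W × 4.1 h × 7 d = 7,462 Wh = 7.462 kWh
Total energy = 2.235 + 1.81 + 7.462 = 11.51 kWh
Cost = 11.51 kWh × €0.375 = €4.32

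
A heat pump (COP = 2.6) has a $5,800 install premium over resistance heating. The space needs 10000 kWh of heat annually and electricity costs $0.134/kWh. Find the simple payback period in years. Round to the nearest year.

7 years

Resistance: 10000 kWh × $0.134 = $1,340.00/yr
Heat pump: 10000 / 2.6 = 3846 kWh in → × $0.134 = $515.38/yr
Annual savings = $824.62
Payback = $5,800 / $824.62 = 7.03 years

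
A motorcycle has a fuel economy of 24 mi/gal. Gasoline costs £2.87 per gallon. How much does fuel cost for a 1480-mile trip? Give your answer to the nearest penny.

Fuel = 1480 mi / 24 mpg = 61.67 gal
Cost = 61.67 gal × £2.87/gal = £176.98

£176.98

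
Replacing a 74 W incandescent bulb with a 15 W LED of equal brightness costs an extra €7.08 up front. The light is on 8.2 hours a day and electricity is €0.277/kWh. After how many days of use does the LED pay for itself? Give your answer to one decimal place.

Power saved = 74 − 15 = 59 W
Daily energy saved = 59 W × 8.2 h = 483.8 Wh = 0.4838 kWh
Daily savings = 0.4838 × €0.277 = €0.1340
Payback = €7.08 / €0.1340 per day = 52.83 days

52.8 days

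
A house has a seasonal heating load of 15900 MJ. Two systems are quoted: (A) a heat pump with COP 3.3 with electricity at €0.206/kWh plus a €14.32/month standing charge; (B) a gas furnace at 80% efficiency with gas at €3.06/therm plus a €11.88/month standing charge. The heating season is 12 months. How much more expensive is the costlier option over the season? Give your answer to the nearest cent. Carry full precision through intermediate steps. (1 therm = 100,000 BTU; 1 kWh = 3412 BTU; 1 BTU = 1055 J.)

Heat load = 15900 MJ = 15,900,000,000 J / 1055 = 15,071,090 BTU
Gas: input = 15,071,090 / 0.80 = 18,838,863 BTU = 188.4 therm → 188.4 × €3.06 = €576.47; + 12 × €11.88 standing = €719.03
Heat pump: 15,071,090 BTU / 3412 = 4,417 kWh heat; / 3.3 = 1,339 kWh in → × €0.206 = €275.73; + 12 × €14.32 standing = €447.57
Difference = |€719.03 − €447.57| = €271.46

€271.46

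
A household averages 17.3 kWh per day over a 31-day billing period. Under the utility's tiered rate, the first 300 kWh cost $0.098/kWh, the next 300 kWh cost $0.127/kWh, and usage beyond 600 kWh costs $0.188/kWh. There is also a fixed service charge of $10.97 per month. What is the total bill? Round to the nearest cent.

Usage = 17.3 kWh/day × 31 days = 536.3 kWh
First 300 kWh × $0.098 = $29.40
Next 236.3 kWh × $0.127 = $30.01
Remaining tier: 0 kWh (not reached)
Energy charge = $59.41; + service $10.97 = $70.38

$70.38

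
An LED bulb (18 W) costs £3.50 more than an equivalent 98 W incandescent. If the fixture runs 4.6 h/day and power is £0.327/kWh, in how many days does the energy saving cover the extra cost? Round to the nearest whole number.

29 days

Power saved = 98 − 18 = 80 W
Daily energy saved = 80 W × 4.6 h = 368 Wh = 0.368 kWh
Daily savings = 0.368 × £0.327 = £0.1203
Payback = £3.50 / £0.1203 per day = 29.09 days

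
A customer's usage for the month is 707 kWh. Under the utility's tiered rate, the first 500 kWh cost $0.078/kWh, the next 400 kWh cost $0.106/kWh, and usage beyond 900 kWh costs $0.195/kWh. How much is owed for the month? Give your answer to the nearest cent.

$60.94

First 500 kWh × $0.078 = $39.00
Next 207 kWh × $0.106 = $21.94
Remaining tier: 0 kWh (not reached)
Total = $60.94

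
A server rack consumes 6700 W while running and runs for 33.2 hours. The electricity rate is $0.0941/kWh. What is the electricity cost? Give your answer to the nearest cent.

$20.93

Energy = 6700 W × 33.2 h = 222,440 Wh = 222.4 kWh
Cost = 222.4 kWh × $0.0941/kWh = $20.93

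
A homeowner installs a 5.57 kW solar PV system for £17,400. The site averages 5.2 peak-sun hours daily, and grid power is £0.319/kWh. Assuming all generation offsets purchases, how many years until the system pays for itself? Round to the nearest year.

5 years

Daily generation = 5.57 kW × 5.2 h = 28.96 kWh
Annual generation = 28.96 × 365 = 10572 kWh
Annual savings = 10572 × £0.319 = £3,372.42
Payback = £17,400 / £3,372.42 = 5.16 years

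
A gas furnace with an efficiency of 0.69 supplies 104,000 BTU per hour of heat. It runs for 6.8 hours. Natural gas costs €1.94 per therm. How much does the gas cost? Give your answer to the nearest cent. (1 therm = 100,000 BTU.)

Heat delivered = 104,000 BTU/h × 6.8 h = 707,200 BTU
Gas input = 707,200 / 0.69 = 1,024,928 BTU
= 1,024,928 / 100,000 = 10.25 therm
Cost = 10.25 × €1.94/therm = €19.88

€19.88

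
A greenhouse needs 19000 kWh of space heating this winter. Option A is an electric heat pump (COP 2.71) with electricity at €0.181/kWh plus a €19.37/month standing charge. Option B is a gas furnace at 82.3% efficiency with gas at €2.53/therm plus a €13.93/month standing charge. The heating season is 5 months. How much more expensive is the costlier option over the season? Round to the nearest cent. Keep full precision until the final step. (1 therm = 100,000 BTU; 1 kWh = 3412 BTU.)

€696.69

Heat load = 19000 kWh × 3412 = 64,828,000 BTU
Gas: input = 64,828,000 / 0.823 = 78,770,352 BTU = 787.7 therm → 787.7 × €2.53 = €1,992.89; + 5 × €13.93 standing = €2,062.54
Heat pump: 64,828,000 BTU / 3412 = 19,000 kWh heat; / 2.71 = 7,011 kWh in → × €0.181 = €1,269.00; + 5 × €19.37 standing = €1,365.85
Difference = |€2,062.54 − €1,365.85| = €696.69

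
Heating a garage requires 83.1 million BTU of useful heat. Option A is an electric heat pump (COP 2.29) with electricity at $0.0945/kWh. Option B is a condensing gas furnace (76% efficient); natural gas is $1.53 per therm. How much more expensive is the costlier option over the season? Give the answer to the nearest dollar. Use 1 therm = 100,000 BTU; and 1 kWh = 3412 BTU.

Heat load = 83.1 × 10⁶ BTU = 83,100,000 BTU
Gas: input = 83,100,000 / 0.76 = 109,342,105 BTU = 1,093 therm → 1,093 × $1.53 = $1,672.93
Heat pump: 83,100,000 BTU / 3412 = 24,360 kWh heat; / 2.29 = 10,640 kWh in → × $0.0945 = $1,005.05
Difference = |$1,672.93 − $1,005.05| = $667.88 ≈ $668

$668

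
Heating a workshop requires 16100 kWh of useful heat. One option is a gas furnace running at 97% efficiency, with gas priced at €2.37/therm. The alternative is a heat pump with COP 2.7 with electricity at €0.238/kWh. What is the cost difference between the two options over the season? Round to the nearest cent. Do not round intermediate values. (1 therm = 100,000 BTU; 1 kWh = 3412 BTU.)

€77.00

Heat load = 16100 kWh × 3412 = 54,933,200 BTU
Gas: input = 54,933,200 / 0.97 = 56,632,165 BTU = 566.3 therm → 566.3 × €2.37 = €1,342.18
Heat pump: 54,933,200 BTU / 3412 = 16,100 kWh heat; / 2.7 = 5,963 kWh in → × €0.238 = €1,419.19
Difference = |€1,342.18 − €1,419.19| = €77.00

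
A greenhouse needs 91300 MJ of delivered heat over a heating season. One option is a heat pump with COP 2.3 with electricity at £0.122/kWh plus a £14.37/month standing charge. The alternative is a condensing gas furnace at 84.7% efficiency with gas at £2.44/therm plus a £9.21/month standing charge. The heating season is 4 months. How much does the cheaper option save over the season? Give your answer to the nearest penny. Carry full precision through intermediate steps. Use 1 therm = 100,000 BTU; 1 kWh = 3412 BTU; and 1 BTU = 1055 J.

Heat load = 91300 MJ = 91,300,000,000 J / 1055 = 86,540,284 BTU
Gas: input = 86,540,284 / 0.847 = 102,172,709 BTU = 1,022 therm → 1,022 × £2.44 = £2,493.01; + 4 × £9.21 standing = £2,529.85
Heat pump: 86,540,284 BTU / 3412 = 25,360 kWh heat; / 2.3 = 11,030 kWh in → × £0.122 = £1,345.37; + 4 × £14.37 standing = £1,402.85
Difference = |£2,529.85 − £1,402.85| = £1,127.01

£1127.01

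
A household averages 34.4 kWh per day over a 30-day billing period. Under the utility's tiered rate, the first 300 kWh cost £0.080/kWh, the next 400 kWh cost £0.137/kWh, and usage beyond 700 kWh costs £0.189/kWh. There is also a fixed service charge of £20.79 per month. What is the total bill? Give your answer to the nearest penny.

Usage = 34.4 kWh/day × 30 days = 1032 kWh
First 300 kWh × £0.080 = £24.00
Next 400 kWh × £0.137 = £54.80
Remaining 332 kWh × £0.189 = £62.75
Energy charge = £141.55; + service £20.79 = £162.34

£162.34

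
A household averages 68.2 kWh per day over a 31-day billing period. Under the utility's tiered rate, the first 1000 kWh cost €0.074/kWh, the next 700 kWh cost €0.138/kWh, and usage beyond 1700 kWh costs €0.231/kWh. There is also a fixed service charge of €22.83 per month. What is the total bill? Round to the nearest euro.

Usage = 68.2 kWh/day × 31 days = 2114.2 kWh
First 1000 kWh × €0.074 = €74.00
Next 700 kWh × €0.138 = €96.60
Remaining 414.2 kWh × €0.231 = €95.68
Energy charge = €266.28; + service €22.83 = €289.11 ≈ €289

€289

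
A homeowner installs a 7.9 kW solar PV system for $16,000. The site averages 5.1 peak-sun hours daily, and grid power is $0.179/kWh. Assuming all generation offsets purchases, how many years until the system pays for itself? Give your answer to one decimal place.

Daily generation = 7.9 kW × 5.1 h = 40.29 kWh
Annual generation = 40.29 × 365 = 14706 kWh
Annual savings = 14706 × $0.179 = $2,632.35
Payback = $16,000 / $2,632.35 = 6.08 years

6.1 years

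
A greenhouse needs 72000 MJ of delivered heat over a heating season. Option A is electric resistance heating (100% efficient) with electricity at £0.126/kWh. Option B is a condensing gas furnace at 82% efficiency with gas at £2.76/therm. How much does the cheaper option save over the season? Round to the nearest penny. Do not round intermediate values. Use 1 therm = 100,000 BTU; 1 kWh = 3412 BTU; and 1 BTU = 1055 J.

£223.16

Heat load = 72000 MJ = 72,000,000,000 J / 1055 = 68,246,445 BTU
Gas: input = 68,246,445 / 0.82 = 83,227,373 BTU = 832.3 therm → 832.3 × £2.76 = £2,297.08
Electric: 68,246,445 BTU / 3412 = 20,000 kWh → × £0.126 = £2,520.24
Difference = |£2,297.08 − £2,520.24| = £223.16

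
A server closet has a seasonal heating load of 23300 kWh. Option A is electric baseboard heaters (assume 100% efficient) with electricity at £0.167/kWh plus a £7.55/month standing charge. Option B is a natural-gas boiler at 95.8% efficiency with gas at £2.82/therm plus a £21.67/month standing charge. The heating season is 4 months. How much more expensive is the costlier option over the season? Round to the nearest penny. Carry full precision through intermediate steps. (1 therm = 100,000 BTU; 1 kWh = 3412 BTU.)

Heat load = 23300 kWh × 3412 = 79,499,600 BTU
Gas: input = 79,499,600 / 0.958 = 82,984,969 BTU = 829.8 therm → 829.8 × £2.82 = £2,340.18; + 4 × £21.67 standing = £2,426.86
Electric: 79,499,600 BTU / 3412 = 23,300 kWh → × £0.167 = £3,891.10; + 4 × £7.55 standing = £3,921.30
Difference = |£2,426.86 − £3,921.30| = £1,494.44

£1494.44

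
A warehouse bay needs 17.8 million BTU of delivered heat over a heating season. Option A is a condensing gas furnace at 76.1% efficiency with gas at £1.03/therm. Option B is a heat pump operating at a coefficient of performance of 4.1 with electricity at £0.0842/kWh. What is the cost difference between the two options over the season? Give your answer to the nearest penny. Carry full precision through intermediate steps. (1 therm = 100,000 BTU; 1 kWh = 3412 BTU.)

£133.78

Heat load = 17.8 × 10⁶ BTU = 17,800,000 BTU
Gas: input = 17,800,000 / 0.761 = 23,390,276 BTU = 233.9 therm → 233.9 × £1.03 = £240.92
Heat pump: 17,800,000 BTU / 3412 = 5,217 kWh heat; / 4.1 = 1,272 kWh in → × £0.0842 = £107.14
Difference = |£240.92 − £107.14| = £133.78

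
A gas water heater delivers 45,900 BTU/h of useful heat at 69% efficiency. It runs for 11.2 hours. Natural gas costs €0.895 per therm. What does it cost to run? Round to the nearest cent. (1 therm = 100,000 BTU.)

€6.67

Heat delivered = 45,900 BTU/h × 11.2 h = 514,080 BTU
Gas input = 514,080 / 0.69 = 745,043 BTU
= 745,043 / 100,000 = 7.45 therm
Cost = 7.45 × €0.895/therm = €6.67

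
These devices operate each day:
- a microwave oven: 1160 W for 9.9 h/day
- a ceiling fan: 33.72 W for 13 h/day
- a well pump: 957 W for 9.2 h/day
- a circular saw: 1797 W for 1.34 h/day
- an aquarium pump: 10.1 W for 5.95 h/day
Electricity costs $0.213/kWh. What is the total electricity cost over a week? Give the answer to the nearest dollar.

microwave oven: 1160 W × 9.9 h × 7 d = 80,388 Wh = 80.39 kWh
ceiling fan: 33.72 W × 13 h × 7 d = 3,069 Wh = 3.069 kWh
well pump: 957 W × 9.2 h × 7 d = 61,631 Wh = 61.63 kWh
circular saw: 1797 W × 1.34 h × 7 d = 16,856 Wh = 16.86 kWh
aquarium pump: 10.1 W × 5.95 h × 7 d = 421 Wh = 0.4207 kWh
Total energy = 80.39 + 3.069 + 61.63 + 16.86 + 0.4207 = 162.4 kWh
Cost = 162.4 kWh × $0.213 = $34.58 ≈ $35

$35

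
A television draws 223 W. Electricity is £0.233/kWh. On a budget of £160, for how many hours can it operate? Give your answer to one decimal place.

3079.4 h

Energy budget = £160 / £0.233 per kWh = 686.7 kWh = 686,695 Wh
Runtime = 686,695 Wh / 223 W = 3,079 h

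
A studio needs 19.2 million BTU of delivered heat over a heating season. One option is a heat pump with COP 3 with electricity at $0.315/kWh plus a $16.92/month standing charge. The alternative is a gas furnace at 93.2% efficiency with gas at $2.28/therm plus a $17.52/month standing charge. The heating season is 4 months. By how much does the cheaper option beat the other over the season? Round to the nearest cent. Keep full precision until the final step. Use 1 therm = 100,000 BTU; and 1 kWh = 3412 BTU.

$118.76

Heat load = 19.2 × 10⁶ BTU = 19,200,000 BTU
Gas: input = 19,200,000 / 0.932 = 20,600,858 BTU = 206 therm → 206 × $2.28 = $469.70; + 4 × $17.52 standing = $539.78
Heat pump: 19,200,000 BTU / 3412 = 5,627 kWh heat; / 3 = 1,876 kWh in → × $0.315 = $590.86; + 4 × $16.92 standing = $658.54
Difference = |$539.78 − $658.54| = $118.76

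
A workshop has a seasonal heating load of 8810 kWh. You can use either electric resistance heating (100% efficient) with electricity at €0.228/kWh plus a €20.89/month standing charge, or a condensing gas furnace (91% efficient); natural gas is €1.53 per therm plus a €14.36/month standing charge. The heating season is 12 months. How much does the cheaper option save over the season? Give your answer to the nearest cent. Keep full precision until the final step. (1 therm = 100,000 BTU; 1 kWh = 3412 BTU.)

€1581.64

Heat load = 8810 kWh × 3412 = 30,059,720 BTU
Gas: input = 30,059,720 / 0.91 = 33,032,659 BTU = 330.3 therm → 330.3 × €1.53 = €505.40; + 12 × €14.36 standing = €677.72
Electric: 30,059,720 BTU / 3412 = 8,810 kWh → × €0.228 = €2,008.68; + 12 × €20.89 standing = €2,259.36
Difference = |€677.72 − €2,259.36| = €1,581.64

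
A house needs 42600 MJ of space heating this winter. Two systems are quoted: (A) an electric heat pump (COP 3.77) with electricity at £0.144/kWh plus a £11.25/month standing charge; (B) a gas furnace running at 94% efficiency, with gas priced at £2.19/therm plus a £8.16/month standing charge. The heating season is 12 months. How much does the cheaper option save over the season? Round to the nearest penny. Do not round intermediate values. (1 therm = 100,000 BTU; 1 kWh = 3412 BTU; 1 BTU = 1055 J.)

Heat load = 42600 MJ = 42,600,000,000 J / 1055 = 40,379,147 BTU
Gas: input = 40,379,147 / 0.94 = 42,956,539 BTU = 429.6 therm → 429.6 × £2.19 = £940.75; + 12 × £8.16 standing = £1,038.67
Heat pump: 40,379,147 BTU / 3412 = 11,830 kWh heat; / 3.77 = 3,139 kWh in → × £0.144 = £452.03; + 12 × £11.25 standing = £587.03
Difference = |£1,038.67 − £587.03| = £451.64

£451.64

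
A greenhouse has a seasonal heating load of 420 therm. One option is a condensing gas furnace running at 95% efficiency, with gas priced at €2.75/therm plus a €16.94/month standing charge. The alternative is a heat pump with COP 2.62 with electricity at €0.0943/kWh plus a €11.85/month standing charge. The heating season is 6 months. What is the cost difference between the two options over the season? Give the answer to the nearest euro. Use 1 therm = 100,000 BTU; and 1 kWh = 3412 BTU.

€803

Heat load = 420 therm × 100,000 = 42,000,000 BTU
Gas: input = 42,000,000 / 0.95 = 44,210,526 BTU = 442.1 therm → 442.1 × €2.75 = €1,215.79; + 6 × €16.94 standing = €1,317.43
Heat pump: 42,000,000 BTU / 3412 = 12,310 kWh heat; / 2.62 = 4,698 kWh in → × €0.0943 = €443.05; + 6 × €11.85 standing = €514.15
Difference = |€1,317.43 − €514.15| = €803.28 ≈ €803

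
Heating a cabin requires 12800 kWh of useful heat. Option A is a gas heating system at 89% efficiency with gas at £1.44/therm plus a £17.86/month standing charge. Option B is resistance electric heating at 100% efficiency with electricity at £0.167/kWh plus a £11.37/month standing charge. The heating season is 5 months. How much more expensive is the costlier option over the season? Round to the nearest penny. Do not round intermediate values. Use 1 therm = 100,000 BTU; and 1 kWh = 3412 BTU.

£1398.52

Heat load = 12800 kWh × 3412 = 43,673,600 BTU
Gas: input = 43,673,600 / 0.89 = 49,071,461 BTU = 490.7 therm → 490.7 × £1.44 = £706.63; + 5 × £17.86 standing = £795.93
Electric: 43,673,600 BTU / 3412 = 12,800 kWh → × £0.167 = £2,137.60; + 5 × £11.37 standing = £2,194.45
Difference = |£795.93 − £2,194.45| = £1,398.52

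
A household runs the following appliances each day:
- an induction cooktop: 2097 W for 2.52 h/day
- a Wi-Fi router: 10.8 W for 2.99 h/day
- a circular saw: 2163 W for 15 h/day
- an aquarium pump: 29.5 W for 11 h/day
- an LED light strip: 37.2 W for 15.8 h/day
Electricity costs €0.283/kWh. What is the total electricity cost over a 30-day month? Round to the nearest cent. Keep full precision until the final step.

induction cooktop: 2097 W × 2.52 h × 30 d = 158,533 Wh = 158.5 kWh
Wi-Fi router: 10.8 W × 2.99 h × 30 d = 969 Wh = 0.9688 kWh
circular saw: 2163 W × 15 h × 30 d = 973,350 Wh = 973.4 kWh
aquarium pump: 29.5 W × 11 h × 30 d = 9,735 Wh = 9.735 kWh
LED light strip: 37.2 W × 15.8 h × 30 d = 17,633 Wh = 17.63 kWh
Total energy = 158.5 + 0.9688 + 973.4 + 9.735 + 17.63 = 1,160 kWh
Cost = 1,160 kWh × €0.283 = €328.34

€328.34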